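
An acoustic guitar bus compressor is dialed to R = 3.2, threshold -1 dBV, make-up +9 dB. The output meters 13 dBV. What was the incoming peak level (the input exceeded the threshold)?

Stripping the +9 dB make-up gives 4 dBV at the gain stage.
That's 5 dB above the -1 dBV threshold.
Undo the ratio: input overshoot = 5 × 3.2 = 16 dB, giving input = 15 dBV.

15 dBV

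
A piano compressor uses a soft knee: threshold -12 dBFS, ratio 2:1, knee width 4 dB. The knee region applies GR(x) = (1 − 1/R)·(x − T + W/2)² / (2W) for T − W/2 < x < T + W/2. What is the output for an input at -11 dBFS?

x − T + W/2 = -11 − (-12) + 2 = 3.
GR = (1 − 1/2) × 3² / 8 = 0.5 × 9 / 8 = 0.5625 dB.
Output = -11 − 0.5625 = -11.5625 dBFS.

-11.5625 dBFS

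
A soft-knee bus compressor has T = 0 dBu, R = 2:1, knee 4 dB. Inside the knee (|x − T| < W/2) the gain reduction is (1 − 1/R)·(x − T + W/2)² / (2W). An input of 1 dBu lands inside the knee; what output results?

x − T + W/2 = 1 − 0 + 2 = 3.
GR = (1 − 1/2) × 3² / 8 = 0.5 × 9 / 8 = 0.5625 dB.
Output = 1 − 0.5625 = 0.4375 dBu.

0.4375 dBu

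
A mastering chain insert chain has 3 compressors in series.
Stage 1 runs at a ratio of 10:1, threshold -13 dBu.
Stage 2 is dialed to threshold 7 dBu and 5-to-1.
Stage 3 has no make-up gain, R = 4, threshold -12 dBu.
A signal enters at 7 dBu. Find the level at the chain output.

Stage 1: 20 dB above -13 dBu, reduced 10:1 to 2 dB above → -11 dBu.
Stage 2: below threshold (-11 ≤ 7); passes unchanged; output -11 dBu.
Stage 3: overshoot 1 dB → 1/4 = 0.25 dB → -11.75 dBu.

-11.75 dBu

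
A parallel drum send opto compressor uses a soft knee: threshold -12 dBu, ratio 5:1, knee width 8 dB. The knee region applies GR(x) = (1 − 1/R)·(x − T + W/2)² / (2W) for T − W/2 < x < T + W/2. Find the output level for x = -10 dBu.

x − T + W/2 = -10 − (-12) + 4 = 6.
GR = (1 − 1/5) × 6² / 16 = 0.8 × 36 / 16 = 1.8 dB.
Output = -10 − 1.8 = -11.8 dBu.

-11.8 dBu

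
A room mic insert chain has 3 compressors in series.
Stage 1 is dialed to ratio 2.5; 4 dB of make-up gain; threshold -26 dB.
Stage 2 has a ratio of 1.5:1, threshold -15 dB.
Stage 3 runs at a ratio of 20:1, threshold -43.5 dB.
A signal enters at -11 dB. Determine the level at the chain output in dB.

Stage 1: overshoot 15 dB → 15/2.5 = 6 dB → -20 dB; +4 dB make-up → -16 dB.
Stage 2: below threshold (-16 ≤ -15); passes unchanged; output -16 dB.
Stage 3: overshoot 27.5 dB → 27.5/20 = 1.375 dB → -42.125 dB.

-42.125 dB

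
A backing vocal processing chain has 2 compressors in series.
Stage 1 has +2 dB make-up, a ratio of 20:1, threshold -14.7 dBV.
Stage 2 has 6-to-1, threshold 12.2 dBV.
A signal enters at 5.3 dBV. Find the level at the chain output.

-11.7 dBV

Stage 1: 5.3 dBV is 20 dB over -14.7 dBV; at 20:1 that becomes 1 dB over, giving -13.7 dBV; +2 dB make-up → -11.7 dBV.
Stage 2: -11.7 dBV ≤ 12.2 dBV, so stage 2 doesn't engage; output -11.7 dBV.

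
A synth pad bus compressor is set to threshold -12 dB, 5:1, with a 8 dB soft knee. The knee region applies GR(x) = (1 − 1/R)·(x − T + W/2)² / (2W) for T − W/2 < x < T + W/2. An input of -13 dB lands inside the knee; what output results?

x − T + W/2 = -13 − (-12) + 4 = 3.
GR = (1 − 1/5) × 3² / 16 = 0.8 × 9 / 16 = 0.45 dB.
Output = -13 − 0.45 = -13.45 dB.

-13.45 dB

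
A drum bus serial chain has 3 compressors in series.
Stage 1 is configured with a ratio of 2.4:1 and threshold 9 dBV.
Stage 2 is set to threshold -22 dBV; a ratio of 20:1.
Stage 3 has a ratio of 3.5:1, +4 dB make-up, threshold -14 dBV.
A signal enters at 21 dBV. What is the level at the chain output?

Stage 1: 21 dBV is 12 dB over 9 dBV; at 2.4:1 that becomes 5 dB over, giving 14 dBV.
Stage 2: overshoot 36 dB → 36/20 = 1.8 dB → -20.2 dBV.
Stage 3: -20.2 dBV ≤ -14 dBV, so stage 3 doesn't engage; make-up brings it to -16.2 dBV.

-16.2 dBV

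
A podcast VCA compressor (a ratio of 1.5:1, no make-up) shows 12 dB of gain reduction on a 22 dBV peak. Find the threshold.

-14 dBV

Input is 36 dB above T (since output overshoot × R = input overshoot: (10 − T)·1.5 = 22 − T gives T = -14 dBV).
Check: -14 + (22 − (-14))/1.5 = -14 + 24 = 10 dBV. ✓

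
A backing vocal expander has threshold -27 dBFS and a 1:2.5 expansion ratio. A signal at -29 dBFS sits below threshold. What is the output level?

Undershoot = (-27) − (-29) = 2 dB.
At 1:2.5, that expands to 5 dB under threshold.
Output = -27 − 5 = -32 dBFS.

-32 dBFS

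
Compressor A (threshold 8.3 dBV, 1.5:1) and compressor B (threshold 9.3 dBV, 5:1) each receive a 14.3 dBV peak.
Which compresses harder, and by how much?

A: overshoot 6 dB → output overshoot 4 dB → GR 2 dB.
B: overshoot 5 dB → output overshoot 1 dB → GR 4 dB.
Difference: 2 dB in favour of B.

B, by 2 dB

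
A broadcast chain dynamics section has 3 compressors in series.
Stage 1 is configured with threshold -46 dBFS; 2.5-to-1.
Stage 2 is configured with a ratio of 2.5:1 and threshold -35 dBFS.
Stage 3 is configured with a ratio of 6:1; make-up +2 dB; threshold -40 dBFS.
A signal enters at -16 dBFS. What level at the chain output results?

Stage 1: overshoot 30 dB → 30/2.5 = 12 dB → -34 dBFS.
Stage 2: -34 dBFS is 1 dB over -35 dBFS; at 2.5:1 that becomes 0.4 dB over, giving -34.6 dBFS.
Stage 3: overshoot 5.4 dB → 5.4/6 = 0.9 dB → -39.1 dBFS; +2 dB make-up → -37.1 dBFS.

-37.1 dBFS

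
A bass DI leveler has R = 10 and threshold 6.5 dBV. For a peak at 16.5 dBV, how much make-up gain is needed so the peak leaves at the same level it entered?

9 dB

Without make-up, output = threshold + overshoot/10 = 6.5 + 1 = 7.5 dBV.
Gap to target: 9 dB.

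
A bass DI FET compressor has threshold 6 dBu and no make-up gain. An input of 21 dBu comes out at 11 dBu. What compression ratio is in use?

3:1

Input overshoot = 21 − 6 = 15 dB; output overshoot = 11 − 6 = 5 dB.
Ratio = 15 / 5 = 3.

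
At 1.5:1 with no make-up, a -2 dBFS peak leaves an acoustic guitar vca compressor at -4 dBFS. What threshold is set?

-8 dBFS

Input is 6 dB above T (since output overshoot × R = input overshoot: (-4 − T)·1.5 = -2 − T gives T = -8 dBFS).
Check: -8 + (-2 − (-8))/1.5 = -8 + 4 = -4 dBFS. ✓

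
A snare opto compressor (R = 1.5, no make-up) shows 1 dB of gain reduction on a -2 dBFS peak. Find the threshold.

-5 dBFS

Let T be the threshold. Output overshoot = (input overshoot)/R, so -3 − T = (-2 − T)/1.5.
1.5·(-3 − T) = -2 − T → 0.5·T = -4.5 − (-2) = -2.5.
T = -2.5/0.5 = -5 dBFS.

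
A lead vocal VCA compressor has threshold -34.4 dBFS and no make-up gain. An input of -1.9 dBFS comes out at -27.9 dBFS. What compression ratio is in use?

Input overshoot = -1.9 − (-34.4) = 32.5 dB; output overshoot = -27.9 − (-34.4) = 6.5 dB.
Ratio = 32.5 / 6.5 = 5.

5:1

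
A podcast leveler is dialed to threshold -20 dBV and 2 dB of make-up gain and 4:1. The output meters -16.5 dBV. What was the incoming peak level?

-14 dBV

Before make-up, the level was -16.5 − 2 = -18.5 dBV.
That's 1.5 dB above the -20 dBV threshold.
Before 4:1 compression the overshoot was 1.5 × 4 = 6 dB, so input = -20 + 6 = -14 dBV.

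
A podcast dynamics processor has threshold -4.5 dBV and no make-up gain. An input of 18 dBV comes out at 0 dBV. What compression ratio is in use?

5:1

Input overshoot = 18 − (-4.5) = 22.5 dB; output overshoot = 0 − (-4.5) = 4.5 dB.
Ratio = 22.5 / 4.5 = 5.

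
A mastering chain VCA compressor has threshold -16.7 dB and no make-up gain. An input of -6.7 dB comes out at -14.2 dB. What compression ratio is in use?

Input overshoot = -6.7 − (-16.7) = 10 dB; output overshoot = -14.2 − (-16.7) = 2.5 dB.
Ratio = 10 / 2.5 = 4.

4:1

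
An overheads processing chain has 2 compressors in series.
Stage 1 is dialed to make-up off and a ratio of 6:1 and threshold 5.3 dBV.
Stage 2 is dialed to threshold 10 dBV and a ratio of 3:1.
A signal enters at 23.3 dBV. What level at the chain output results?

Stage 1: 23.3 dBV is 18 dB over 5.3 dBV; at 6:1 that becomes 3 dB over, giving 8.3 dBV.
Stage 2: below threshold (8.3 ≤ 10); passes unchanged; output 8.3 dBV.

8.3 dBV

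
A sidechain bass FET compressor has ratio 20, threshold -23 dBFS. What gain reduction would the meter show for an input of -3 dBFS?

19 dB

Overshoot = -3 − (-23) = 20 dB.
After 20:1 compression the overshoot becomes 20/20 = 1 dB.
So the signal is attenuated by 20 − 1 = 19 dB.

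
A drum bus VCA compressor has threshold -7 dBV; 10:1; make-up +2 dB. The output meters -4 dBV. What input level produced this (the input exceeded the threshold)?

3 dBV

Remove make-up: -4 − 2 = -6 dBV.
The compressed level sits -6 − (-7) = 1 dB over threshold.
Input overshoot = R × output overshoot = 10 dB → input = -7 + 10 = 3 dBV.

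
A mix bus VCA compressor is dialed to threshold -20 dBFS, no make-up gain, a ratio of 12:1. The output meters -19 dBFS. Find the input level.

The compressed level sits -19 − (-20) = 1 dB over threshold.
Before 12:1 compression the overshoot was 1 × 12 = 12 dB, so input = -20 + 12 = -8 dBFS.

-8 dBFS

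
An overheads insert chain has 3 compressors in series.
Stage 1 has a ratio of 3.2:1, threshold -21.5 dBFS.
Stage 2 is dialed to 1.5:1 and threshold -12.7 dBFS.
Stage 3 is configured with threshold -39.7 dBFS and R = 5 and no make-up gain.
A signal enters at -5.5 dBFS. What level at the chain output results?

-35.06 dBFS

Stage 1: -5.5 dBFS is 16 dB over -21.5 dBFS; at 3.2:1 that becomes 5 dB over, giving -16.5 dBFS.
Stage 2: below threshold (-16.5 ≤ -12.7); passes unchanged; output -16.5 dBFS.
Stage 3: 23.2 dB above -39.7 dBFS, reduced 5:1 to 4.64 dB above → -35.06 dBFS.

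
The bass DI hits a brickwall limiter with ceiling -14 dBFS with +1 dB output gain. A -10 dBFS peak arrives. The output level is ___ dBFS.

-13 dBFS

A brickwall limiter is an ∞:1 compressor: any input above the ceiling is clamped to -14 dBFS.
Output gain then adds 1 dB: -14 + 1 = -13 dBFS.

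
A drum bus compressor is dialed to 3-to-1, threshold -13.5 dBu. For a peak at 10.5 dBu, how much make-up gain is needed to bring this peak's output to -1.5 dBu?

Overshoot 24 dB → 24/3 = 8 dB after compression, so the compressed level is -13.5 + 8 = -5.5 dBu.
Make-up = target − compressed = -1.5 − (-5.5) = 4 dB.

4 dB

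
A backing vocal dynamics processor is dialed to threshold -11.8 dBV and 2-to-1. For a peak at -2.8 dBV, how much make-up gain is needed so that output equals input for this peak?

4.5 dB

Without make-up, output = threshold + overshoot/2 = -11.8 + 4.5 = -7.3 dBV.
Gap to target: 4.5 dB.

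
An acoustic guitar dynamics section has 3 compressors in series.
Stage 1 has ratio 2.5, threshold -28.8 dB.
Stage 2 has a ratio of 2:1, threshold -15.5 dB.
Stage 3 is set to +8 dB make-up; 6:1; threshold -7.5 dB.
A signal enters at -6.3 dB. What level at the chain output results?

-11.8 dB

Stage 1: -6.3 dB is 22.5 dB over -28.8 dB; at 2.5:1 that becomes 9 dB over, giving -19.8 dB.
Stage 2: -19.8 dB ≤ -15.5 dB, so stage 2 doesn't engage; output -19.8 dB.
Stage 3: -19.8 dB is at or below the -7.5 dB threshold — no compression; make-up brings it to -11.8 dB.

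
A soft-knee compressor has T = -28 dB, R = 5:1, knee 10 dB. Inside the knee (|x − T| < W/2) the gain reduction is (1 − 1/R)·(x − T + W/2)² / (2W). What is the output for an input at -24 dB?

x − T + W/2 = -24 − (-28) + 5 = 9.
GR = (1 − 1/5) × 9² / 20 = 0.8 × 81 / 20 = 3.24 dB.
Output = -24 − 3.24 = -27.24 dB.

-27.24 dB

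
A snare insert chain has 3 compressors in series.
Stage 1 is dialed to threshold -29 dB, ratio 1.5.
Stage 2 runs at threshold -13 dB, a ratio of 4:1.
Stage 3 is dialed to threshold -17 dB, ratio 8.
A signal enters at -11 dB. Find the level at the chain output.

-17 dB

Stage 1: -11 dB is 18 dB over -29 dB; at 1.5:1 that becomes 12 dB over, giving -17 dB.
Stage 2: -17 dB is at or below the -13 dB threshold — no compression; output -17 dB.
Stage 3: -17 dB is at or below the -17 dB threshold — no compression; output -17 dB.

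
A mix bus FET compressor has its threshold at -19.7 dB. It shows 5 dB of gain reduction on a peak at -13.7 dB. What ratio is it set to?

Input overshoot = -13.7 − (-19.7) = 6 dB.
Output overshoot = 6 − 5 = 1 dB.
Ratio = input overshoot / output overshoot = 6 / 1 = 6.

6:1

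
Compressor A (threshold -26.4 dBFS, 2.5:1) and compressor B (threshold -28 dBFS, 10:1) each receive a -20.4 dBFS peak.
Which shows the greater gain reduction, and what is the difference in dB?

A: overshoot 6 dB → output overshoot 2.4 dB → GR 3.6 dB.
B: overshoot 7.6 dB → output overshoot 0.76 dB → GR 6.84 dB.
Difference: 3.24 dB in favour of B.

B, by 3.24 dB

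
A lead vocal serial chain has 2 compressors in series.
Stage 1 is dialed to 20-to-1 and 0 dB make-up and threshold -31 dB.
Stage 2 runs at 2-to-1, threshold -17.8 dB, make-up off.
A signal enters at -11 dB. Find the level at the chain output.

-30 dB

Stage 1: overshoot 20 dB → 20/20 = 1 dB → -30 dB.
Stage 2: -30 dB is at or below the -17.8 dB threshold — no compression; output -30 dB.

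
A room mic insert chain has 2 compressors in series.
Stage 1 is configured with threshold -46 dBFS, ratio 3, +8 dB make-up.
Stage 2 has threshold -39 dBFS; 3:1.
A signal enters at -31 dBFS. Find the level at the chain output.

Stage 1: -31 dBFS is 15 dB over -46 dBFS; at 3:1 that becomes 5 dB over, giving -41 dBFS; +8 dB make-up → -33 dBFS.
Stage 2: 6 dB above -39 dBFS, reduced 3:1 to 2 dB above → -37 dBFS.

-37 dBFS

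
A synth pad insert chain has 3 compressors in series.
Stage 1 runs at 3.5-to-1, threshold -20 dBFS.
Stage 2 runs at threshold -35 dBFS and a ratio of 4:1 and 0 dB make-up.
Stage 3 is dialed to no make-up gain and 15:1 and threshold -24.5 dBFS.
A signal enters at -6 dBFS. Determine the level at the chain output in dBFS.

-30.25 dBFS

Stage 1: 14 dB above -20 dBFS, reduced 3.5:1 to 4 dB above → -16 dBFS.
Stage 2: -16 dBFS is 19 dB over -35 dBFS; at 4:1 that becomes 4.75 dB over, giving -30.25 dBFS.
Stage 3: below threshold (-30.25 ≤ -24.5); passes unchanged; output -30.25 dBFS.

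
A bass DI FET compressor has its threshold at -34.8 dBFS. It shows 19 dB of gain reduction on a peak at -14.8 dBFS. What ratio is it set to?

Input overshoot = -14.8 − (-34.8) = 20 dB.
Output overshoot = 20 − 19 = 1 dB.
Ratio = input overshoot / output overshoot = 20 / 1 = 20.

20:1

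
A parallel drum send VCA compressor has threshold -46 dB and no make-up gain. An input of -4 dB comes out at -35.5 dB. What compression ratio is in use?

4:1

Input overshoot = -4 − (-46) = 42 dB; output overshoot = -35.5 − (-46) = 10.5 dB.
Ratio = 42 / 10.5 = 4.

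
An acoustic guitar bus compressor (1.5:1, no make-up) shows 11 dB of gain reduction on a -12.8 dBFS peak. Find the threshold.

-45.8 dBFS

Input is 33 dB above T (since output overshoot × R = input overshoot: (-23.8 − T)·1.5 = -12.8 − T gives T = -45.8 dBFS).
Check: -45.8 + (-12.8 − (-45.8))/1.5 = -45.8 + 22 = -23.8 dBFS. ✓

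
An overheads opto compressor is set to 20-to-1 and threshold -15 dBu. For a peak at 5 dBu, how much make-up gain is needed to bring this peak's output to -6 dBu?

8 dB

Without make-up, output = threshold + overshoot/20 = -15 + 1 = -14 dBu.
Gap to target: 8 dB.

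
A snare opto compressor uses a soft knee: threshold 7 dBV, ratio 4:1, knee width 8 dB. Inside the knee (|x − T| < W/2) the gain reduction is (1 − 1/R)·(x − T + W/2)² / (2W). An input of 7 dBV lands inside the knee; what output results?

6.25 dBV

x − T + W/2 = 7 − 7 + 4 = 4.
GR = (1 − 1/4) × 4² / 16 = 0.75 × 16 / 16 = 0.75 dB.
Output = 7 − 0.75 = 6.25 dBV.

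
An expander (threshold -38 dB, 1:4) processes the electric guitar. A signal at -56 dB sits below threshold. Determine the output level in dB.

Undershoot = (-38) − (-56) = 18 dB.
At 1:4, that expands to 72 dB under threshold.
Output = -38 − 72 = -110 dB.

-110 dB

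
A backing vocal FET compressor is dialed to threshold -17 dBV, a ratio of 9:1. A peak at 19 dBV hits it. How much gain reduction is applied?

The signal is 36 dB above threshold.
At 9:1, output sits 36/9 = 4 dB above threshold.
GR = overshoot in − overshoot out = 36 − 4 = 32 dB.

32 dB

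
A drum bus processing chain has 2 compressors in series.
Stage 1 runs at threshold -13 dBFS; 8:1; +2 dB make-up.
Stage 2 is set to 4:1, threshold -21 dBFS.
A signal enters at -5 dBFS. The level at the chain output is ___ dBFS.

-18.25 dBFS

Stage 1: overshoot 8 dB → 8/8 = 1 dB → -12 dBFS; +2 dB make-up → -10 dBFS.
Stage 2: 11 dB above -21 dBFS, reduced 4:1 to 2.75 dB above → -18.25 dBFS.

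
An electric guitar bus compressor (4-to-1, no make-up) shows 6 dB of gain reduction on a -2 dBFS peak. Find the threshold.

-10 dBFS

Input is 8 dB above T (since output overshoot × R = input overshoot: (-8 − T)·4 = -2 − T gives T = -10 dBFS).
Check: -10 + (-2 − (-10))/4 = -10 + 2 = -8 dBFS. ✓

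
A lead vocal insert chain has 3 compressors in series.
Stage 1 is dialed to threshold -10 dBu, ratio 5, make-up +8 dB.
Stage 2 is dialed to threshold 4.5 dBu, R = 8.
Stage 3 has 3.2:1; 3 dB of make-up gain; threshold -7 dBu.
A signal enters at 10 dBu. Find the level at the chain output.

Stage 1: 20 dB above -10 dBu, reduced 5:1 to 4 dB above → -6 dBu; +8 dB make-up → 2 dBu.
Stage 2: 2 dBu is at or below the 4.5 dBu threshold — no compression; output 2 dBu.
Stage 3: 2 dBu is 9 dB over -7 dBu; at 3.2:1 that becomes 2.8125 dB over, giving -4.1875 dBu; +3 dB make-up → -1.1875 dBu.

-1.1875 dBu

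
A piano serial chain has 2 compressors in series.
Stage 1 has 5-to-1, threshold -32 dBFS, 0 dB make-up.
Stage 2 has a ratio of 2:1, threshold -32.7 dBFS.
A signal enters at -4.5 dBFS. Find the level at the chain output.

Stage 1: 27.5 dB above -32 dBFS, reduced 5:1 to 5.5 dB above → -26.5 dBFS.
Stage 2: 6.2 dB above -32.7 dBFS, reduced 2:1 to 3.1 dB above → -29.6 dBFS.

-29.6 dBFS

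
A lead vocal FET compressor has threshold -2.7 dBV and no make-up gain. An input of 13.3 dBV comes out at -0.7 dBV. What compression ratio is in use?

Input overshoot = 13.3 − (-2.7) = 16 dB; output overshoot = -0.7 − (-2.7) = 2 dB.
Ratio = 16 / 2 = 8.

8:1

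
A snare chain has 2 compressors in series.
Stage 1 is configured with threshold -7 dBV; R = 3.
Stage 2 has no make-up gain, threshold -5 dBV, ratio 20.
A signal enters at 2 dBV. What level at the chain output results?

Stage 1: 2 dBV is 9 dB over -7 dBV; at 3:1 that becomes 3 dB over, giving -4 dBV.
Stage 2: -4 dBV is 1 dB over -5 dBV; at 20:1 that becomes 0.05 dB over, giving -4.95 dBV.

-4.95 dBV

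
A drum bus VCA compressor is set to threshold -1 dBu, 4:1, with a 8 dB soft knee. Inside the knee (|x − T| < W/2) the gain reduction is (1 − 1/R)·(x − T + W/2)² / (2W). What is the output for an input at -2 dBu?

-2.421875 dBu

x − T + W/2 = -2 − (-1) + 4 = 3.
GR = (1 − 1/4) × 3² / 16 = 0.75 × 9 / 16 = 0.421875 dB.
Output = -2 − 0.421875 = -2.421875 dBu.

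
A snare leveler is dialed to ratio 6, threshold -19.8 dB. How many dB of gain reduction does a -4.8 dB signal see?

12.5 dB

Overshoot = -4.8 − (-19.8) = 15 dB.
A 6:1 ratio leaves 2.5 dB of that excess.
Gain reduction = 15 − 2.5 = 12.5 dB.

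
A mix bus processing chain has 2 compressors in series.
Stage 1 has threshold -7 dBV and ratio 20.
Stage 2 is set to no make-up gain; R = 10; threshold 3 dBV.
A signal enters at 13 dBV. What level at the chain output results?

Stage 1: overshoot 20 dB → 20/20 = 1 dB → -6 dBV.
Stage 2: -6 dBV ≤ 3 dBV, so stage 2 doesn't engage; output -6 dBV.

-6 dBV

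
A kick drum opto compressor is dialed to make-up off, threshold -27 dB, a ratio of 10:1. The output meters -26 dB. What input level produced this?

-17 dB

The compressed level sits -26 − (-27) = 1 dB over threshold.
Before 10:1 compression the overshoot was 1 × 10 = 10 dB, so input = -27 + 10 = -17 dB.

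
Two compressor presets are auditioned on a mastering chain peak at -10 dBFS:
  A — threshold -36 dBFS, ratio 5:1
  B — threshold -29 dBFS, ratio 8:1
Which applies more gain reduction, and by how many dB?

A: GR = 26 − 26/5 = 20.8 dB.
B: GR = 19 − 19/8 = 16.625 dB.
A reduces 4.175 dB more.

A, by 4.175 dB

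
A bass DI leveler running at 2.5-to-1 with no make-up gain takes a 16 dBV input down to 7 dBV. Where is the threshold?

1 dBV

Gain reduction = 16 − 7 = 9 dB; output overshoot = GR / (R − 1) = 9 / 1.5 = 6 dB.
Threshold = output − output overshoot = 7 − 6 = 1 dBV.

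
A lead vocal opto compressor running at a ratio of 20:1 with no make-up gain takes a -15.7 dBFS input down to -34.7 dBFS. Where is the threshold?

-35.7 dBFS

Gain reduction = -15.7 − (-34.7) = 19 dB; output overshoot = GR / (R − 1) = 19 / 19 = 1 dB.
Threshold = output − output overshoot = -34.7 − 1 = -35.7 dBFS.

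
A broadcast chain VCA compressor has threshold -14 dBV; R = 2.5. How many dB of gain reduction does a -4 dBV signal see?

6 dB

The signal is 10 dB above threshold.
After 2.5:1 compression the overshoot becomes 10/2.5 = 4 dB.
So the signal is attenuated by 10 − 4 = 6 dB.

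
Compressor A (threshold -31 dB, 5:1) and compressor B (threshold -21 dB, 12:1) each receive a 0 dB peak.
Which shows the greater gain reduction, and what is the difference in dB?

A, by 5.55 dB

A: overshoot 31 dB → output overshoot 6.2 dB → GR 24.8 dB.
B: overshoot 21 dB → output overshoot 1.75 dB → GR 19.25 dB.
A applies 5.55 dB more gain reduction.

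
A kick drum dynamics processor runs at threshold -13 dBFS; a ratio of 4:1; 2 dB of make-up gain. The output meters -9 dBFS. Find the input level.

-5 dBFS

Before make-up, the level was -9 − 2 = -11 dBFS.
Post-compression overshoot = -11 − (-13) = 2 dB.
Input overshoot = R × output overshoot = 8 dB → input = -13 + 8 = -5 dBFS.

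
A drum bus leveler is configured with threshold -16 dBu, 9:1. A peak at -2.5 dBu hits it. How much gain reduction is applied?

12 dB

Overshoot = -2.5 − (-16) = 13.5 dB.
After 9:1 compression the overshoot becomes 13.5/9 = 1.5 dB.
So the signal is attenuated by 13.5 − 1.5 = 12 dB.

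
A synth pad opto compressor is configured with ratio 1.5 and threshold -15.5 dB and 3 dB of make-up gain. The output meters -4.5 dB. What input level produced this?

-3.5 dB

Stripping the +3 dB make-up gives -7.5 dB at the gain stage.
Post-compression overshoot = -7.5 − (-15.5) = 8 dB.
Input overshoot = R × output overshoot = 12 dB → input = -15.5 + 12 = -3.5 dB.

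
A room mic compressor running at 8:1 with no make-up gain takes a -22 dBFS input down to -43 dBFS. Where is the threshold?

Let T be the threshold. Output overshoot = (input overshoot)/R, so -43 − T = (-22 − T)/8.
8·(-43 − T) = -22 − T → 7·T = -344 − (-22) = -322.
T = -322/7 = -46 dBFS.

-46 dBFS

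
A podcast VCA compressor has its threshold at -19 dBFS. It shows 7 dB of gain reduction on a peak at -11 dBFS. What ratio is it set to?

Input overshoot = -11 − (-19) = 8 dB.
Output overshoot = 8 − 7 = 1 dB.
Ratio = input overshoot / output overshoot = 8 / 1 = 8.

8:1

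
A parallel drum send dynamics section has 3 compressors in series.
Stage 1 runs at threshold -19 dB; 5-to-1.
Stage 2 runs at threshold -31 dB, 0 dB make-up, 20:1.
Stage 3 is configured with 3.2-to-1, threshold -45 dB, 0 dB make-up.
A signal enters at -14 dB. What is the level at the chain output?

Stage 1: -14 dB is 5 dB over -19 dB; at 5:1 that becomes 1 dB over, giving -18 dB.
Stage 2: overshoot 13 dB → 13/20 = 0.65 dB → -30.35 dB.
Stage 3: 14.65 dB above -45 dB, reduced 3.2:1 to 4.578125 dB above → -40.421875 dB.

-40.421875 dB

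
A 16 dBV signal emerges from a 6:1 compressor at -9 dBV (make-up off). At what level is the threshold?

-14 dBV

Input is 30 dB above T (since output overshoot × R = input overshoot: (-9 − T)·6 = 16 − T gives T = -14 dBV).
Check: -14 + (16 − (-14))/6 = -14 + 5 = -9 dBV. ✓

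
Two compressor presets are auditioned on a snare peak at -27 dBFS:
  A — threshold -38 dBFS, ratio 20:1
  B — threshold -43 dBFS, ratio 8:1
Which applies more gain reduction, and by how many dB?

A: 11 dB over, compressed to 0.55 dB over, so 10.45 dB of GR.
B: 16 dB over, compressed to 2 dB over, so 14 dB of GR.
Difference: 3.55 dB in favour of B.

B, by 3.55 dB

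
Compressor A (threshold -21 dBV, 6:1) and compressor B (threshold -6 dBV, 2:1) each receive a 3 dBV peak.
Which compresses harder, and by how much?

A, by 15.5 dB

A: overshoot 24 dB → output overshoot 4 dB → GR 20 dB.
B: overshoot 9 dB → output overshoot 4.5 dB → GR 4.5 dB.
A applies 15.5 dB more gain reduction.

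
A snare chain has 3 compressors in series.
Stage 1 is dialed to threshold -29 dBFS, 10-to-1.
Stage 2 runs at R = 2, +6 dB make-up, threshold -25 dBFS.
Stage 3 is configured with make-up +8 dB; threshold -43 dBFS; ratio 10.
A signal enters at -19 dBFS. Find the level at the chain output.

-32.9 dBFS

Stage 1: overshoot 10 dB → 10/10 = 1 dB → -28 dBFS.
Stage 2: -28 dBFS ≤ -25 dBFS, so stage 2 doesn't engage; make-up brings it to -22 dBFS.
Stage 3: -22 dBFS is 21 dB over -43 dBFS; at 10:1 that becomes 2.1 dB over, giving -40.9 dBFS; +8 dB make-up → -32.9 dBFS.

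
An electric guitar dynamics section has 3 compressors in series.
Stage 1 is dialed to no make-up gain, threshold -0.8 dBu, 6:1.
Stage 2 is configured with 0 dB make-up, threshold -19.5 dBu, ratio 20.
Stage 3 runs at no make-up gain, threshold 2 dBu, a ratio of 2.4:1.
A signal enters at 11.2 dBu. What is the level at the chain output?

-18.465 dBu

Stage 1: overshoot 12 dB → 12/6 = 2 dB → 1.2 dBu.
Stage 2: 20.7 dB above -19.5 dBu, reduced 20:1 to 1.035 dB above → -18.465 dBu.
Stage 3: -18.465 dBu is at or below the 2 dBu threshold — no compression; output -18.465 dBu.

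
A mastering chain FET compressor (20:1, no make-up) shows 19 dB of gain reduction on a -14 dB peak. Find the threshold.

Gain reduction = -14 − (-33) = 19 dB; output overshoot = GR / (R − 1) = 19 / 19 = 1 dB.
Threshold = output − output overshoot = -33 − 1 = -34 dB.

-34 dB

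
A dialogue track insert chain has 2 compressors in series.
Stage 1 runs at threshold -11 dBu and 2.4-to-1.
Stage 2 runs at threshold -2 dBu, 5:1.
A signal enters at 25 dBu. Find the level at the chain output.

-0.8 dBu

Stage 1: 25 dBu is 36 dB over -11 dBu; at 2.4:1 that becomes 15 dB over, giving 4 dBu.
Stage 2: 6 dB above -2 dBu, reduced 5:1 to 1.2 dB above → -0.8 dBu.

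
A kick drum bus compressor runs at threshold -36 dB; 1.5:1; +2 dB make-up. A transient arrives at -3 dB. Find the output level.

-12 dB

-3 dB sits 33 dB over threshold.
The 33 dB excess becomes 22 dB after 1.5:1 reduction.
Output = -36 + 22 = -14 dB; make-up adds 2 dB, giving -12 dB.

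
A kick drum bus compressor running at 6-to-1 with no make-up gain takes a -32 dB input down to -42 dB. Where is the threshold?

-44 dB

Input is 12 dB above T (since output overshoot × R = input overshoot: (-42 − T)·6 = -32 − T gives T = -44 dB).
Check: -44 + (-32 − (-44))/6 = -44 + 2 = -42 dB. ✓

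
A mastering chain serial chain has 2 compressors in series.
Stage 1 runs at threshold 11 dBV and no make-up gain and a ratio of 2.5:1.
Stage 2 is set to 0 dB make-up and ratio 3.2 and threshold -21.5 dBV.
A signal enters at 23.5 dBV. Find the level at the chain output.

-9.78125 dBV

Stage 1: 23.5 dBV is 12.5 dB over 11 dBV; at 2.5:1 that becomes 5 dB over, giving 16 dBV.
Stage 2: 37.5 dB above -21.5 dBV, reduced 3.2:1 to 11.71875 dB above → -9.78125 dBV.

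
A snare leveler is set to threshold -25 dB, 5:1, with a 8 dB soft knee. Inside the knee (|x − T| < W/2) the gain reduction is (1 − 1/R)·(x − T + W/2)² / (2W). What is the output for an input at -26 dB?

x − T + W/2 = -26 − (-25) + 4 = 3.
GR = (1 − 1/5) × 3² / 16 = 0.8 × 9 / 16 = 0.45 dB.
Output = -26 − 0.45 = -26.45 dB.

-26.45 dB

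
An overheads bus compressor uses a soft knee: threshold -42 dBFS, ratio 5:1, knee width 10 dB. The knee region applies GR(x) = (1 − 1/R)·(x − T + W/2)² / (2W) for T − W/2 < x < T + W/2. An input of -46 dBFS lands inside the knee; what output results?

-46.04 dBFS

x − T + W/2 = -46 − (-42) + 5 = 1.
GR = (1 − 1/5) × 1² / 20 = 0.8 × 1 / 20 = 0.04 dB.
Output = -46 − 0.04 = -46.04 dBFS.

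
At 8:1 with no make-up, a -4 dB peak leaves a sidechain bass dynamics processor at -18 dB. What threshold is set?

Let T be the threshold. Output overshoot = (input overshoot)/R, so -18 − T = (-4 − T)/8.
8·(-18 − T) = -4 − T → 7·T = -144 − (-4) = -140.
T = -140/7 = -20 dB.

-20 dB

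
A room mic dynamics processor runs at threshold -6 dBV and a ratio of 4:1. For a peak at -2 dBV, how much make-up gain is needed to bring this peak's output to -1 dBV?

4 dB

Without make-up, output = threshold + overshoot/4 = -6 + 1 = -5 dBV.
Gap to target: 4 dB.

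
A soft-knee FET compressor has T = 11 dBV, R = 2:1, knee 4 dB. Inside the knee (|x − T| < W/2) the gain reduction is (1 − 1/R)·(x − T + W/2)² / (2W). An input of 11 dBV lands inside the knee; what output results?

x − T + W/2 = 11 − 11 + 2 = 2.
GR = (1 − 1/2) × 2² / 8 = 0.5 × 4 / 8 = 0.25 dB.
Output = 11 − 0.25 = 10.75 dBV.

10.75 dBV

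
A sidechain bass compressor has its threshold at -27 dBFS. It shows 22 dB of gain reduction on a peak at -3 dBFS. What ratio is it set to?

Input overshoot = -3 − (-27) = 24 dB.
Output overshoot = 24 − 22 = 2 dB.
Ratio = input overshoot / output overshoot = 24 / 2 = 12.

12:1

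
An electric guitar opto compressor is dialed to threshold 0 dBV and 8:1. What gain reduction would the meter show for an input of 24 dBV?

21 dB

The signal is 24 dB above threshold.
At 8:1, output sits 24/8 = 3 dB above threshold.
Gain reduction = 24 − 3 = 21 dB.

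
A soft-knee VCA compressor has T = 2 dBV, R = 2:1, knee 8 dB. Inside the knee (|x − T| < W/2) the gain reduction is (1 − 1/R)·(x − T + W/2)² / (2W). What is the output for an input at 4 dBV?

x − T + W/2 = 4 − 2 + 4 = 6.
GR = (1 − 1/2) × 6² / 16 = 0.5 × 36 / 16 = 1.125 dB.
Output = 4 − 1.125 = 2.875 dBV.

2.875 dBV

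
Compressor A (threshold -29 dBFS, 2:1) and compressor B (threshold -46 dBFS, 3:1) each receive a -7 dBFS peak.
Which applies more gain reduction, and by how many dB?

A: 22 dB over, compressed to 11 dB over, so 11 dB of GR.
B: 39 dB over, compressed to 13 dB over, so 26 dB of GR.
Difference: 15 dB in favour of B.

B, by 15 dB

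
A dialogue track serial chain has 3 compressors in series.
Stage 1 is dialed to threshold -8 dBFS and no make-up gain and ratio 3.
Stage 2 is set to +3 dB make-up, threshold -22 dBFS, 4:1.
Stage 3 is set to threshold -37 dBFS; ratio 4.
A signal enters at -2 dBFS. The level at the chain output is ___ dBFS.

Stage 1: 6 dB above -8 dBFS, reduced 3:1 to 2 dB above → -6 dBFS.
Stage 2: -6 dBFS is 16 dB over -22 dBFS; at 4:1 that becomes 4 dB over, giving -18 dBFS; +3 dB make-up → -15 dBFS.
Stage 3: overshoot 22 dB → 22/4 = 5.5 dB → -31.5 dBFS.

-31.5 dBFS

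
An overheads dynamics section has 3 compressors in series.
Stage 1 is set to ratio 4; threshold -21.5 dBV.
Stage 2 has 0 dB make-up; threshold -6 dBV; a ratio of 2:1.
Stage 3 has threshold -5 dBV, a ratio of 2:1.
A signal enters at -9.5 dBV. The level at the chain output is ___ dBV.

-18.5 dBV

Stage 1: -9.5 dBV is 12 dB over -21.5 dBV; at 4:1 that becomes 3 dB over, giving -18.5 dBV.
Stage 2: below threshold (-18.5 ≤ -6); passes unchanged; output -18.5 dBV.
Stage 3: -18.5 dBV is at or below the -5 dBV threshold — no compression; output -18.5 dBV.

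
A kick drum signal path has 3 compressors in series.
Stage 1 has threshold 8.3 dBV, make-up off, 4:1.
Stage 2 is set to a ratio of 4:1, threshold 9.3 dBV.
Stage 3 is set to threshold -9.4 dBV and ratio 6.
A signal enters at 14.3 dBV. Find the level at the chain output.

-6.2625 dBV

Stage 1: 14.3 dBV is 6 dB over 8.3 dBV; at 4:1 that becomes 1.5 dB over, giving 9.8 dBV.
Stage 2: overshoot 0.5 dB → 0.5/4 = 0.125 dB → 9.425 dBV.
Stage 3: overshoot 18.825 dB → 18.825/6 = 3.1375 dB → -6.2625 dBV.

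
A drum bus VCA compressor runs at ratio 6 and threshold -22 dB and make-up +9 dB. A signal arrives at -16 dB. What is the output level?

The input is 6 dB above the -22 dB threshold.
6:1 compression reduces that to 6/6 = 1 dB over.
So the level is -22 + 1 = -21 dB; make-up adds 9 dB, giving -12 dB.

-12 dB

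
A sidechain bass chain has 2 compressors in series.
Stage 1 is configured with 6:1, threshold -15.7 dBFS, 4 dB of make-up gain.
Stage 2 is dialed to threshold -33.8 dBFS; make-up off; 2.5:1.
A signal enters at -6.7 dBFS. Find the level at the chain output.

Stage 1: 9 dB above -15.7 dBFS, reduced 6:1 to 1.5 dB above → -14.2 dBFS; +4 dB make-up → -10.2 dBFS.
Stage 2: overshoot 23.6 dB → 23.6/2.5 = 9.44 dB → -24.36 dBFS.

-24.36 dBFS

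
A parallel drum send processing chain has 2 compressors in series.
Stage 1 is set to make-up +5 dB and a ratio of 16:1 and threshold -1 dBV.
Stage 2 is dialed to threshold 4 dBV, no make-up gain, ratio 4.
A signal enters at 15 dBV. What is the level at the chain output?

4.25 dBV

Stage 1: 15 dBV is 16 dB over -1 dBV; at 16:1 that becomes 1 dB over, giving 0 dBV; +5 dB make-up → 5 dBV.
Stage 2: overshoot 1 dB → 1/4 = 0.25 dB → 4.25 dBV.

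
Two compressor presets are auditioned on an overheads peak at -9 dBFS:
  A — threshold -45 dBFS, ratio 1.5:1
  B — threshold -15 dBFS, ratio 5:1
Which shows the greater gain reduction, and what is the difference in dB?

A: overshoot 36 dB → output overshoot 24 dB → GR 12 dB.
B: overshoot 6 dB → output overshoot 1.2 dB → GR 4.8 dB.
Difference: 7.2 dB in favour of A.

A, by 7.2 dB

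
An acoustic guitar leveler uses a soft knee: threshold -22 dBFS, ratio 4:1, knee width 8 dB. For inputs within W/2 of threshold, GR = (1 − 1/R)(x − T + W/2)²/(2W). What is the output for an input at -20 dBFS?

x − T + W/2 = -20 − (-22) + 4 = 6.
GR = (1 − 1/4) × 6² / 16 = 0.75 × 36 / 16 = 1.6875 dB.
Output = -20 − 1.6875 = -21.6875 dBFS.

-21.6875 dBFS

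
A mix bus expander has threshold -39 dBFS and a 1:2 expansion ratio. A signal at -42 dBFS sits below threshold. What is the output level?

The input is 3 dB below the -39 dBFS threshold.
A 1:2 expander multiplies undershoot by 2: 3 × 2 = 6 dB below threshold.
Output = -39 − 6 = -45 dBFS.

-45 dBFS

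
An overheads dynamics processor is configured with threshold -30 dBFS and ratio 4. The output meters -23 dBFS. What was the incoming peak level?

-2 dBFS

Post-compression overshoot = -23 − (-30) = 7 dB.
Before 4:1 compression the overshoot was 7 × 4 = 28 dB, so input = -30 + 28 = -2 dBFS.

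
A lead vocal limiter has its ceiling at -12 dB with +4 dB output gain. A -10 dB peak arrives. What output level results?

-8 dB

A brickwall limiter is an ∞:1 compressor: any input above the ceiling is clamped to -12 dB.
Output gain then adds 4 dB: -12 + 4 = -8 dB.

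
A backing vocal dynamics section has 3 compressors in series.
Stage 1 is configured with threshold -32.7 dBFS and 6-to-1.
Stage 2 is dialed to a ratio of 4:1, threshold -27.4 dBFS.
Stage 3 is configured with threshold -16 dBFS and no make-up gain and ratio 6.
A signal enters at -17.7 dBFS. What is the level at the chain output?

Stage 1: 15 dB above -32.7 dBFS, reduced 6:1 to 2.5 dB above → -30.2 dBFS.
Stage 2: -30.2 dBFS ≤ -27.4 dBFS, so stage 2 doesn't engage; output -30.2 dBFS.
Stage 3: -30.2 dBFS ≤ -16 dBFS, so stage 3 doesn't engage; output -30.2 dBFS.

-30.2 dBFS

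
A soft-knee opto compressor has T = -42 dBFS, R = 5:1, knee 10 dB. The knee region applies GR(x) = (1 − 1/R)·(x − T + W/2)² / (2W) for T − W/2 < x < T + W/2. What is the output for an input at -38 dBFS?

x − T + W/2 = -38 − (-42) + 5 = 9.
GR = (1 − 1/5) × 9² / 20 = 0.8 × 81 / 20 = 3.24 dB.
Output = -38 − 3.24 = -41.24 dBFS.

-41.24 dBFS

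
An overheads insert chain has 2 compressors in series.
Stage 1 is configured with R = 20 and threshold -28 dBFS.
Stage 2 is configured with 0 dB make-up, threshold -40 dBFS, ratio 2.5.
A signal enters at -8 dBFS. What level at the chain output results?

-34.8 dBFS

Stage 1: -8 dBFS is 20 dB over -28 dBFS; at 20:1 that becomes 1 dB over, giving -27 dBFS.
Stage 2: -27 dBFS is 13 dB over -40 dBFS; at 2.5:1 that becomes 5.2 dB over, giving -34.8 dBFS.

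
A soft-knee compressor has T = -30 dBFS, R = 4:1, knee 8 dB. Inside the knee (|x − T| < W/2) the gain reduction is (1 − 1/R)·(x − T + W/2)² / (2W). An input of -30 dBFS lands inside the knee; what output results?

-30.75 dBFS

x − T + W/2 = -30 − (-30) + 4 = 4.
GR = (1 − 1/4) × 4² / 16 = 0.75 × 16 / 16 = 0.75 dB.
Output = -30 − 0.75 = -30.75 dBFS.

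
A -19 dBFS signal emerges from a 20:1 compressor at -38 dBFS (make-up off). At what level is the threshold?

-39 dBFS

Let T be the threshold. Output overshoot = (input overshoot)/R, so -38 − T = (-19 − T)/20.
20·(-38 − T) = -19 − T → 19·T = -760 − (-19) = -741.
T = -741/19 = -39 dBFS.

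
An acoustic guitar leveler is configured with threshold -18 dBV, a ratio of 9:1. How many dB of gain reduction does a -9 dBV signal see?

8 dB

Overshoot = -9 − (-18) = 9 dB.
A 9:1 ratio leaves 1 dB of that excess.
GR = overshoot in − overshoot out = 9 − 1 = 8 dB.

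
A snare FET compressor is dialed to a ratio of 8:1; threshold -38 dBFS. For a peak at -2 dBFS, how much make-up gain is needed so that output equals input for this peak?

The peak compresses to -38 + 36/8 = -33.5 dBFS.
To reach -2 dBFS requires -2 − (-33.5) = 31.5 dB of make-up.

31.5 dB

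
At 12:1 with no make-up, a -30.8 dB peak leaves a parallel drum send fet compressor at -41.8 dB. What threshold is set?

Input is 12 dB above T (since output overshoot × R = input overshoot: (-41.8 − T)·12 = -30.8 − T gives T = -42.8 dB).
Check: -42.8 + (-30.8 − (-42.8))/12 = -42.8 + 1 = -41.8 dB. ✓

-42.8 dB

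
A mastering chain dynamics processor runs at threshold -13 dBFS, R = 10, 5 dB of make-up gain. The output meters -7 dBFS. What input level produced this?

-3 dBFS

Stripping the +5 dB make-up gives -12 dBFS at the gain stage.
The compressed level sits -12 − (-13) = 1 dB over threshold.
Input overshoot = R × output overshoot = 10 dB → input = -13 + 10 = -3 dBFS.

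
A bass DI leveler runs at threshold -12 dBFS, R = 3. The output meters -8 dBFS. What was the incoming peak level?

0 dBFS

That's 4 dB above the -12 dBFS threshold.
Input overshoot = R × output overshoot = 12 dB → input = -12 + 12 = 0 dBFS.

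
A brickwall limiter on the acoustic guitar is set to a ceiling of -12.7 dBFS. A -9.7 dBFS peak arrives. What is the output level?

A brickwall limiter is an ∞:1 compressor: any input above the ceiling is clamped to -12.7 dBFS.

-12.7 dBFS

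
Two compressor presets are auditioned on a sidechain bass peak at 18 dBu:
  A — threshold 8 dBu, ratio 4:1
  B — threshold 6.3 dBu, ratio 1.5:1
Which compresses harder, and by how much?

A: overshoot 10 dB → output overshoot 2.5 dB → GR 7.5 dB.
B: overshoot 11.7 dB → output overshoot 7.8 dB → GR 3.9 dB.
Difference: 3.6 dB in favour of A.

A, by 3.6 dB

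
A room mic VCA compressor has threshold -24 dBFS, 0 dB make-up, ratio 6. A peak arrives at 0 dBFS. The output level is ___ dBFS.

-20 dBFS

0 dBFS sits 24 dB over threshold.
At 6:1 the overshoot is divided by 6, leaving 4 dB above threshold.
That puts the output at -20 dBFS.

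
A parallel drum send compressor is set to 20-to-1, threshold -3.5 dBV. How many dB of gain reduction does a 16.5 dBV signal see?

Overshoot = 16.5 − (-3.5) = 20 dB.
After 20:1 compression the overshoot becomes 20/20 = 1 dB.
So the signal is attenuated by 20 − 1 = 19 dB.

19 dB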